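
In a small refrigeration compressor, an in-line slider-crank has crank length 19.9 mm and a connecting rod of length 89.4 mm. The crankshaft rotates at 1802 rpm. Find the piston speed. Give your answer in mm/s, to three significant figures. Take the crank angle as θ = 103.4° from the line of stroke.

3460

ω = 2π·1802/60 = 188.7 rad/s
For an in-line slider-crank, x = r cosθ + √(L² − r² sin²θ), so v = −rω sinθ·[1 + r cosθ/√(L² − r² sin²θ)].
With r = 0.0199 m, L = 0.0894 m, θ = 103.4°: √(L² − r² sin²θ) = 0.087279 m.
v = −0.0199·188.7·0.97278·[1 + 0.0199·-0.23175/0.087279] = -3.46 m/s.
|v| = 3.46 m/s = 3460 mm/s.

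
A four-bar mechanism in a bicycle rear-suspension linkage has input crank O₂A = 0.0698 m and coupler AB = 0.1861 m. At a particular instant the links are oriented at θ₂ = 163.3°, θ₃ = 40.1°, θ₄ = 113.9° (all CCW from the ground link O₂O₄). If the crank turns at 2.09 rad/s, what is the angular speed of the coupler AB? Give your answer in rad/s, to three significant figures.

0.620

ω₂ = 2.09 rad/s
Differentiating the loop-closure r₂e^{iθ₂}+r₃e^{iθ₃}=r₁+r₄e^{iθ₄} gives r₂ω₂e^{iθ₂}+r₃ω₃e^{iθ₃}=r₄ω₄e^{iθ₄}.
Eliminating the other unknown: ω₃ = r₂ω₂ sin(θ₄−θ₂) / [r₃ sin(θ₃−θ₄)].
Numerator sine = -0.75927; denominator sine = -0.96029.
Result = 0.0698·2.09·(-0.75927) / (0.1861·(-0.96029)) = +0.6198 rad/s; magnitude 0.6198 rad/s.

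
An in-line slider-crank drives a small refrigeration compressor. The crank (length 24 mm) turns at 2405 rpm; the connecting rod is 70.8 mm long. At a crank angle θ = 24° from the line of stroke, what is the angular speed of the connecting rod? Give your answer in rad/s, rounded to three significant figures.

ω = 251.9 rad/s (converted from 2405 rpm).
The rod makes angle φ with the slider axis where L sinφ = r sinθ; differentiating, L cosφ·φ̇ = r ω cosθ.
L cosφ = √(L² − r² sin²θ) = 0.070124 m.
|ω_rod| = r ω |cosθ| / √(L² − r² sin²θ) = 0.024·251.9·0.91355/0.070124 = 78.744 rad/s.

78.7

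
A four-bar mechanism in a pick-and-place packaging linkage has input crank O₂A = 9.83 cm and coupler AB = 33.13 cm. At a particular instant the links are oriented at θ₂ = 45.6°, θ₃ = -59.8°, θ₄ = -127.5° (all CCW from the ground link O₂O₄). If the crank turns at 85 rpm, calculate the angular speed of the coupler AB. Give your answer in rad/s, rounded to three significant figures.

0.343

ω₂ = 8.901 rad/s (from 85 rpm).
Differentiating the loop-closure r₂e^{iθ₂}+r₃e^{iθ₃}=r₁+r₄e^{iθ₄} gives r₂ω₂e^{iθ₂}+r₃ω₃e^{iθ₃}=r₄ω₄e^{iθ₄}.
Eliminating the other unknown: ω₃ = r₂ω₂ sin(θ₄−θ₂) / [r₃ sin(θ₃−θ₄)].
Numerator sine = -0.12014; denominator sine = +0.92521.
Result = 0.0983·8.901·(-0.12014) / (0.3313·(+0.92521)) = -0.34294 rad/s; magnitude 0.34294 rad/s.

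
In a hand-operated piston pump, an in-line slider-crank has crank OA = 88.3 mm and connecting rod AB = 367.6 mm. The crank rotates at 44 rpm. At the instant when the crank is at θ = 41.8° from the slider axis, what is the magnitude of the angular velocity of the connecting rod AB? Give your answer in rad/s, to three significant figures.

ω = 4.608 rad/s (converted from 44 rpm).
The rod makes angle φ with the slider axis where L sinφ = r sinθ; differentiating, L cosφ·φ̇ = r ω cosθ.
L cosφ = √(L² − r² sin²θ) = 0.36286 m.
|ω_rod| = r ω |cosθ| / √(L² − r² sin²θ) = 0.0883·4.608·0.74548/0.36286 = 0.83587 rad/s.

0.836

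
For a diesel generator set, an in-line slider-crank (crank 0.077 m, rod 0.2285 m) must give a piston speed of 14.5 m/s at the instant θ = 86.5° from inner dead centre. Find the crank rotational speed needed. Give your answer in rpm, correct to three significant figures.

1760

For an in-line slider-crank, |v_piston| = rω|sinθ|·[1 + r cosθ/√(L² − r² sin²θ)].
With r = 0.077 m, L = 0.2285 m, θ = 86.5°: the bracketed kinematic factor |dx/dθ| = 0.078535 m.
ω = v/|dx/dθ| = 14.5/0.078535 = 184.63 rad/s.
N = 60ω/(2π) = 1763.1 rpm.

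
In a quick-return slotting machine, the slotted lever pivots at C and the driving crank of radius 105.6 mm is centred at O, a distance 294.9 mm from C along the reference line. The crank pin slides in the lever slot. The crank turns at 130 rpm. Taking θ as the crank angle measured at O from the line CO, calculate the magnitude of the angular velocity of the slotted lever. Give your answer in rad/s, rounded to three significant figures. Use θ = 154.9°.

ω = 13.61 rad/s (from 130 rpm).
Crank pin A relative to C: A = (d + r cosθ, r sinθ); lever angle φ = atan2(r sinθ, d + r cosθ).
Differentiating tanφ: φ̇ = rω(d cosθ + r)/(d² + r² + 2dr cosθ).
d² + r² + 2dr cosθ = |CA|² = 0.0417159 m²;  d cosθ + r = -0.16145 m.
|ω_lever| = |0.1056·13.61·-0.16145| / 0.0417159 = 5.5639 rad/s.

5.56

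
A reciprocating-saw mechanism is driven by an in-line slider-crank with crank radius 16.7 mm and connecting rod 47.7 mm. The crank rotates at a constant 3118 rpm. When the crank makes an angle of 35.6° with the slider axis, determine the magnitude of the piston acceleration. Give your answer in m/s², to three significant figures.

1670

ω = 2π·3118/60 = 326.5 rad/s
x(θ) = r cosθ + √(L² − r² sin²θ); with ω constant, a = ω²·d²x/dθ².
d²x/dθ² = −r cosθ − r²(cos2θ)/√u − r⁴ sin²2θ/(4u^{3/2}),  u = L² − r² sin²θ = 0.00218078 m².
Substituting r = 0.0167 m, L = 0.0477 m, θ = 35.6°: d²x/dθ² = -0.015674 m.
a = ω²·d²x/dθ² = (326.5)²·(-0.015674) = -1671.1 m/s²;  |a| = 1671.1 m/s².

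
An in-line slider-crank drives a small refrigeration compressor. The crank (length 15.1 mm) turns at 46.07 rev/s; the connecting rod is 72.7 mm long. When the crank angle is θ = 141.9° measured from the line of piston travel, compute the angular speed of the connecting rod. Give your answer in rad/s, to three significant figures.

ω = 289.5 rad/s (converted from 46.07 rev/s).
The rod makes angle φ with the slider axis where L sinφ = r sinθ; differentiating, L cosφ·φ̇ = r ω cosθ.
L cosφ = √(L² − r² sin²θ) = 0.0721 m.
|ω_rod| = r ω |cosθ| / √(L² − r² sin²θ) = 0.0151·289.5·0.78694/0.0721 = 47.706 rad/s.

47.7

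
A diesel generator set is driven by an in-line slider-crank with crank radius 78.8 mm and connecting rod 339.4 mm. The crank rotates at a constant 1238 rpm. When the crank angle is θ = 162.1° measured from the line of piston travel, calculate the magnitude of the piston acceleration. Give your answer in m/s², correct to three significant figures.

ω = 2π·1238/60 = 129.6 rad/s
x(θ) = r cosθ + √(L² − r² sin²θ); with ω constant, a = ω²·d²x/dθ².
d²x/dθ² = −r cosθ − r²(cos2θ)/√u − r⁴ sin²2θ/(4u^{3/2}),  u = L² − r² sin²θ = 0.114606 m².
Substituting r = 0.0788 m, L = 0.3394 m, θ = 162.1°: d²x/dθ² = +0.060024 m.
a = ω²·d²x/dθ² = (129.6)²·(+0.060024) = +1008.8 m/s²;  |a| = 1008.8 m/s².

1010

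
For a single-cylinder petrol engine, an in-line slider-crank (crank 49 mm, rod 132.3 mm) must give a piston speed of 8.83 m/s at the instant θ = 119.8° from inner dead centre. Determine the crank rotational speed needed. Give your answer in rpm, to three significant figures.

2460

For an in-line slider-crank, |v_piston| = rω|sinθ|·[1 + r cosθ/√(L² − r² sin²θ)].
With r = 0.049 m, L = 0.1323 m, θ = 119.8°: the bracketed kinematic factor |dx/dθ| = 0.034255 m.
ω = v/|dx/dθ| = 8.83/0.034255 = 257.77 rad/s.
N = 60ω/(2π) = 2461.5 rpm.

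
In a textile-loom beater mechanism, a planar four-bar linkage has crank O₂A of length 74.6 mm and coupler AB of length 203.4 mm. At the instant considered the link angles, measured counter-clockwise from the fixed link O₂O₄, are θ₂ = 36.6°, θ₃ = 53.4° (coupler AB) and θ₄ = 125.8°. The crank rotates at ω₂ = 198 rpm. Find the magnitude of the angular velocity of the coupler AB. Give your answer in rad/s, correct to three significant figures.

ω₂ = 20.73 rad/s (from 198 rpm).
Differentiating the loop-closure r₂e^{iθ₂}+r₃e^{iθ₃}=r₁+r₄e^{iθ₄} gives r₂ω₂e^{iθ₂}+r₃ω₃e^{iθ₃}=r₄ω₄e^{iθ₄}.
Eliminating the other unknown: ω₃ = r₂ω₂ sin(θ₄−θ₂) / [r₃ sin(θ₃−θ₄)].
Numerator sine = +0.99990; denominator sine = -0.95319.
Result = 0.0746·20.73·(+0.99990) / (0.2034·(-0.95319)) = -7.9774 rad/s; magnitude 7.9774 rad/s.

7.98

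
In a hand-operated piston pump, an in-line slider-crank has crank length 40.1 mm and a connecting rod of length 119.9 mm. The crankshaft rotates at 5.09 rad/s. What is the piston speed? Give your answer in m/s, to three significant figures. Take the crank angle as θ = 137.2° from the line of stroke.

ω = 5.09 rad/s
For an in-line slider-crank, x = r cosθ + √(L² − r² sin²θ), so v = −rω sinθ·[1 + r cosθ/√(L² − r² sin²θ)].
With r = 0.0401 m, L = 0.1199 m, θ = 137.2°: √(L² − r² sin²θ) = 0.11676 m.
v = −0.0401·5.09·0.67944·[1 + 0.0401·-0.73373/0.11676] = -0.10373 m/s.
|v| = 0.10373 m/s.

0.104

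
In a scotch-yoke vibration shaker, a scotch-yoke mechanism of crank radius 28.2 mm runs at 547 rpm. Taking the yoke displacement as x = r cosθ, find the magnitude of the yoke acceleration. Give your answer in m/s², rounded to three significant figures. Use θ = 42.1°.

68.7

ω = 57.28 rad/s (from 547 rpm).
x = r cosθ ⇒ ẍ = −rω² cosθ (ω constant).
|a| = rω²|cosθ| = 0.0282·(57.28)²·|cos 42.1°| = 68.655 m/s².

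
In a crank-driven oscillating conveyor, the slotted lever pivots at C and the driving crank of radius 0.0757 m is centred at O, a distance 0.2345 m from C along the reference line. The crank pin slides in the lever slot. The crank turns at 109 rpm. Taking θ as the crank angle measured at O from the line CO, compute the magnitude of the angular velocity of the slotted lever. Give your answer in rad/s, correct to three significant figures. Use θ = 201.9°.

ω = 11.41 rad/s (from 109 rpm).
Crank pin A relative to C: A = (d + r cosθ, r sinθ); lever angle φ = atan2(r sinθ, d + r cosθ).
Differentiating tanφ: φ̇ = rω(d cosθ + r)/(d² + r² + 2dr cosθ).
d² + r² + 2dr cosθ = |CA|² = 0.0277795 m²;  d cosθ + r = -0.14188 m.
|ω_lever| = |0.0757·11.41·-0.14188| / 0.0277795 = 4.4131 rad/s.

4.41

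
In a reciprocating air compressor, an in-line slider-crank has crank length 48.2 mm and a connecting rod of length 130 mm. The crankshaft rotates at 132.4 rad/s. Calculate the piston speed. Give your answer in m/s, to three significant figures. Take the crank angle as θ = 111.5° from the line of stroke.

ω = 132.4 rad/s
For an in-line slider-crank, x = r cosθ + √(L² − r² sin²θ), so v = −rω sinθ·[1 + r cosθ/√(L² − r² sin²θ)].
With r = 0.0482 m, L = 0.13 m, θ = 111.5°: √(L² − r² sin²θ) = 0.12202 m.
v = −0.0482·132.4·0.93042·[1 + 0.0482·-0.36650/0.12202] = -5.078 m/s.
|v| = 5.078 m/s.

5.08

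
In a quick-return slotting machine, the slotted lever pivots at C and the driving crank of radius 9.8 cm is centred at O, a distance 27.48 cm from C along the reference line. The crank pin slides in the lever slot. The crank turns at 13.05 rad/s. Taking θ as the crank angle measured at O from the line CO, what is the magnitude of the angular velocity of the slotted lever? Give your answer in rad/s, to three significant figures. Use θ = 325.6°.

3.21

ω = 13.05 rad/s
Crank pin A relative to C: A = (d + r cosθ, r sinθ); lever angle φ = atan2(r sinθ, d + r cosθ).
Differentiating tanφ: φ̇ = rω(d cosθ + r)/(d² + r² + 2dr cosθ).
d² + r² + 2dr cosθ = |CA|² = 0.12956 m²;  d cosθ + r = +0.32474 m.
|ω_lever| = |0.098·13.05·+0.32474| / 0.12956 = 3.2055 rad/s.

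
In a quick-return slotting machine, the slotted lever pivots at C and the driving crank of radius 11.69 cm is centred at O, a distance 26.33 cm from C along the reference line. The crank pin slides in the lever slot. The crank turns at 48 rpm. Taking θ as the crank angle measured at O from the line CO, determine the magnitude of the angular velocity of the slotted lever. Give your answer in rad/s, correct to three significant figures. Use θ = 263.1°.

0.663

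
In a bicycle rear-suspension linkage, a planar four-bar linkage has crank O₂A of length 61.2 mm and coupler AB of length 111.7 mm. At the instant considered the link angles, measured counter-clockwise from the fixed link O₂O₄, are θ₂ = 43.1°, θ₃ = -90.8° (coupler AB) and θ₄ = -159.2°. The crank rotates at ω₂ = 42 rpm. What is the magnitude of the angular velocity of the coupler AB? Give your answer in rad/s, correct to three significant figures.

ω₂ = 4.398 rad/s (from 42 rpm).
Differentiating the loop-closure r₂e^{iθ₂}+r₃e^{iθ₃}=r₁+r₄e^{iθ₄} gives r₂ω₂e^{iθ₂}+r₃ω₃e^{iθ₃}=r₄ω₄e^{iθ₄}.
Eliminating the other unknown: ω₃ = r₂ω₂ sin(θ₄−θ₂) / [r₃ sin(θ₃−θ₄)].
Numerator sine = +0.37946; denominator sine = +0.92978.
Result = 0.0612·4.398·(+0.37946) / (0.1117·(+0.92978)) = +0.98347 rad/s; magnitude 0.98347 rad/s.

0.983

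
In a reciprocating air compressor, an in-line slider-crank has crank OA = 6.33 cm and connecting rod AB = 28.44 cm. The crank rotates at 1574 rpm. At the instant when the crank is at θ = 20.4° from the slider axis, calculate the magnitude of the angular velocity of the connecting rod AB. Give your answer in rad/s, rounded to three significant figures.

34.5

ω = 164.8 rad/s (converted from 1574 rpm).
The rod makes angle φ with the slider axis where L sinφ = r sinθ; differentiating, L cosφ·φ̇ = r ω cosθ.
L cosφ = √(L² − r² sin²θ) = 0.28354 m.
|ω_rod| = r ω |cosθ| / √(L² − r² sin²θ) = 0.0633·164.8·0.93728/0.28354 = 34.49 rad/s.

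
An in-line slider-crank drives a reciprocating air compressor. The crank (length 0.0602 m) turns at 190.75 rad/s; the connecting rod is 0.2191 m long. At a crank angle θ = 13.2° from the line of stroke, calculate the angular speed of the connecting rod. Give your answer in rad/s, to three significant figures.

51.1

ω = 190.8 rad/s
The rod makes angle φ with the slider axis where L sinφ = r sinθ; differentiating, L cosφ·φ̇ = r ω cosθ.
L cosφ = √(L² − r² sin²θ) = 0.21867 m.
|ω_rod| = r ω |cosθ| / √(L² − r² sin²θ) = 0.0602·190.8·0.97358/0.21867 = 51.127 rad/s.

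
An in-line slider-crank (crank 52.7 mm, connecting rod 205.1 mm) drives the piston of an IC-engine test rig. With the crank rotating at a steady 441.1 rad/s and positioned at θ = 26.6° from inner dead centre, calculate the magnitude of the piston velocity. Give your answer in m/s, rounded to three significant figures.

12.8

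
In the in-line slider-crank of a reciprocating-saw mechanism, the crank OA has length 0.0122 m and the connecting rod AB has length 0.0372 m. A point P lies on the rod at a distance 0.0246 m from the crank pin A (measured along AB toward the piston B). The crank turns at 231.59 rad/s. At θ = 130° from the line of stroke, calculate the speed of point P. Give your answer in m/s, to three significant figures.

1.95

ω = 231.6 rad/s.  Crank-pin speed |V_A| = rω = 2.8254 m/s, perpendicular to OA.
Rod angle: sinφ = −(r/L) sinθ ⇒ φ = -14.550°; ω_rod = −rω cosθ/√(L²−r²sin²θ) = +50.438 rad/s.
V_P = V_A + ω_rod × AP, with AP = 0.0246 m along the rod.
Components: V_Px = −rω sinθ − a·ω_rod·sinφ = -1.8527 m/s;  V_Py = rω cosθ + a·ω_rod·cosφ = -0.61514 m/s.
|V_P| = √(V_Px² + V_Py²) = 1.9521 m/s.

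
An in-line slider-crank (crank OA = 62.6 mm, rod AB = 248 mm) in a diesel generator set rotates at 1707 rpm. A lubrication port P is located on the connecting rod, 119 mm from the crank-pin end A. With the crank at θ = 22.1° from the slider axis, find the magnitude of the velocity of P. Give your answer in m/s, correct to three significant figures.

ω = 178.8 rad/s.  Crank-pin speed |V_A| = rω = 11.19 m/s, perpendicular to OA.
Rod angle: sinφ = −(r/L) sinθ ⇒ φ = -5.449°; ω_rod = −rω cosθ/√(L²−r²sin²θ) = -41.996 rad/s.
V_P = V_A + ω_rod × AP, with AP = 0.119 m along the rod.
Components: V_Px = −rω sinθ − a·ω_rod·sinφ = -4.6846 m/s;  V_Py = rω cosθ + a·ω_rod·cosφ = +5.393 m/s.
|V_P| = √(V_Px² + V_Py²) = 7.1436 m/s.

7.14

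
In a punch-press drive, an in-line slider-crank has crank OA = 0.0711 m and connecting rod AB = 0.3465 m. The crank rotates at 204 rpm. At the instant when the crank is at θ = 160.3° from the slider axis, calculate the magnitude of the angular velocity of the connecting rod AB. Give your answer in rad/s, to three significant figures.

4.14

ω = 21.36 rad/s (converted from 204 rpm).
The rod makes angle φ with the slider axis where L sinφ = r sinθ; differentiating, L cosφ·φ̇ = r ω cosθ.
L cosφ = √(L² − r² sin²θ) = 0.34567 m.
|ω_rod| = r ω |cosθ| / √(L² − r² sin²θ) = 0.0711·21.36·0.94147/0.34567 = 4.1369 rad/s.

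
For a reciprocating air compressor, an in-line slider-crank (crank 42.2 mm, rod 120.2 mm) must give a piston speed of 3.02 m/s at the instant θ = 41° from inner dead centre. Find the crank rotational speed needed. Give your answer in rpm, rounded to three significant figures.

819

For an in-line slider-crank, |v_piston| = rω|sinθ|·[1 + r cosθ/√(L² − r² sin²θ)].
With r = 0.0422 m, L = 0.1202 m, θ = 41°: the bracketed kinematic factor |dx/dθ| = 0.035224 m.
ω = v/|dx/dθ| = 3.02/0.035224 = 85.737 rad/s.
N = 60ω/(2π) = 818.73 rpm.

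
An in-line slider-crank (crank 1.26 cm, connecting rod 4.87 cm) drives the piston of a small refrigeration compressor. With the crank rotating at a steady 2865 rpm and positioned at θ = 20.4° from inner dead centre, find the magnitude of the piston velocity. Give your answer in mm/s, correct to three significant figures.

ω = 2π·2865/60 = 300 rad/s
For an in-line slider-crank, x = r cosθ + √(L² − r² sin²θ), so v = −rω sinθ·[1 + r cosθ/√(L² − r² sin²θ)].
With r = 0.0126 m, L = 0.0487 m, θ = 20.4°: √(L² − r² sin²θ) = 0.048502 m.
v = −0.0126·300·0.34857·[1 + 0.0126·0.93728/0.048502] = -1.6385 m/s.
|v| = 1.6385 m/s = 1638.5 mm/s.

1640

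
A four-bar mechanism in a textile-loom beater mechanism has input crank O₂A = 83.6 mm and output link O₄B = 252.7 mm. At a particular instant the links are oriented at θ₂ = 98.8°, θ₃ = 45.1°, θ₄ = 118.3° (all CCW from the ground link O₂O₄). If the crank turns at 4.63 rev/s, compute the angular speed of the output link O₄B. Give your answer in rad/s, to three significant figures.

8.10

ω₂ = 29.09 rad/s (from 4.63 rev/s).
Differentiating the loop-closure r₂e^{iθ₂}+r₃e^{iθ₃}=r₁+r₄e^{iθ₄} gives r₂ω₂e^{iθ₂}+r₃ω₃e^{iθ₃}=r₄ω₄e^{iθ₄}.
Eliminating the other unknown: ω₄ = r₂ω₂ sin(θ₂−θ₃) / [r₄ sin(θ₄−θ₃)].
Numerator sine = +0.80593; denominator sine = +0.95732.
Result = 0.0836·29.09·(+0.80593) / (0.2527·(+0.95732)) = +8.1022 rad/s; magnitude 8.1022 rad/s.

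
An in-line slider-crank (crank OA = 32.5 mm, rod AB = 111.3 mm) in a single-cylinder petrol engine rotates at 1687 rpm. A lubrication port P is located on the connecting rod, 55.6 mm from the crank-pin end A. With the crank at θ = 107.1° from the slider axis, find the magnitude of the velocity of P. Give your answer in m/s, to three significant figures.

ω = 176.7 rad/s.  Crank-pin speed |V_A| = rω = 5.7415 m/s, perpendicular to OA.
Rod angle: sinφ = −(r/L) sinθ ⇒ φ = -16.206°; ω_rod = −rω cosθ/√(L²−r²sin²θ) = +15.796 rad/s.
V_P = V_A + ω_rod × AP, with AP = 0.0556 m along the rod.
Components: V_Px = −rω sinθ − a·ω_rod·sinφ = -5.2426 m/s;  V_Py = rω cosθ + a·ω_rod·cosφ = -0.84488 m/s.
|V_P| = √(V_Px² + V_Py²) = 5.3102 m/s.

5.31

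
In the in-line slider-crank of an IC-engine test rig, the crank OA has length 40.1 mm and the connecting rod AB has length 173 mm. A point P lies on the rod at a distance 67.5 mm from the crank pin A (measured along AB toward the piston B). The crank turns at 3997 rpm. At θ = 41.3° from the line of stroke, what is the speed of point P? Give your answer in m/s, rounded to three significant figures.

14.1

ω = 418.6 rad/s.  Crank-pin speed |V_A| = rω = 16.784 m/s, perpendicular to OA.
Rod angle: sinφ = −(r/L) sinθ ⇒ φ = -8.800°; ω_rod = −rω cosθ/√(L²−r²sin²θ) = -73.756 rad/s.
V_P = V_A + ω_rod × AP, with AP = 0.0675 m along the rod.
Components: V_Px = −rω sinθ − a·ω_rod·sinφ = -11.839 m/s;  V_Py = rω cosθ + a·ω_rod·cosφ = +7.6896 m/s.
|V_P| = √(V_Px² + V_Py²) = 14.117 m/s.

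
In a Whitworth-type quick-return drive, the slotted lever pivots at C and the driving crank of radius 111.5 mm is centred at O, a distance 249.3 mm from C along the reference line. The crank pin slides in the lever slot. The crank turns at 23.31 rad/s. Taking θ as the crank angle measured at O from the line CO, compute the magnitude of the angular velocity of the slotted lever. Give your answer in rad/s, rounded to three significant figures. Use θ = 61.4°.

ω = 23.31 rad/s
Crank pin A relative to C: A = (d + r cosθ, r sinθ); lever angle φ = atan2(r sinθ, d + r cosθ).
Differentiating tanφ: φ̇ = rω(d cosθ + r)/(d² + r² + 2dr cosθ).
d² + r² + 2dr cosθ = |CA|² = 0.101195 m²;  d cosθ + r = +0.23084 m.
|ω_lever| = |0.1115·23.31·+0.23084| / 0.101195 = 5.9288 rad/s.

5.93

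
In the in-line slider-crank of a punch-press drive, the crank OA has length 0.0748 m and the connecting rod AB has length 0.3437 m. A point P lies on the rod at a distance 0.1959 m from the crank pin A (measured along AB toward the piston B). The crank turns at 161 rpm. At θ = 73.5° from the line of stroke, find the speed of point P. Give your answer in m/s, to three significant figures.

ω = 16.86 rad/s.  Crank-pin speed |V_A| = rω = 1.2611 m/s, perpendicular to OA.
Rod angle: sinφ = −(r/L) sinθ ⇒ φ = -12.044°; ω_rod = −rω cosθ/√(L²−r²sin²θ) = -1.0656 rad/s.
V_P = V_A + ω_rod × AP, with AP = 0.1959 m along the rod.
Components: V_Px = −rω sinθ − a·ω_rod·sinφ = -1.2527 m/s;  V_Py = rω cosθ + a·ω_rod·cosφ = +0.15403 m/s.
|V_P| = √(V_Px² + V_Py²) = 1.2622 m/s.

1.26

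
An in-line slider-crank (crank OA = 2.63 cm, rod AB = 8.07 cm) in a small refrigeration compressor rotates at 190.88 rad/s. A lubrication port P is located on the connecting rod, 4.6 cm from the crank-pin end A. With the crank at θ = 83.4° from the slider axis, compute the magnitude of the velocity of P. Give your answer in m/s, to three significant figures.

ω = 190.9 rad/s.  Crank-pin speed |V_A| = rω = 5.0201 m/s, perpendicular to OA.
Rod angle: sinφ = −(r/L) sinθ ⇒ φ = -18.889°; ω_rod = −rω cosθ/√(L²−r²sin²θ) = -7.5569 rad/s.
V_P = V_A + ω_rod × AP, with AP = 0.046 m along the rod.
Components: V_Px = −rω sinθ − a·ω_rod·sinφ = -5.0994 m/s;  V_Py = rω cosθ + a·ω_rod·cosφ = +0.2481 m/s.
|V_P| = √(V_Px² + V_Py²) = 5.1054 m/s.

5.11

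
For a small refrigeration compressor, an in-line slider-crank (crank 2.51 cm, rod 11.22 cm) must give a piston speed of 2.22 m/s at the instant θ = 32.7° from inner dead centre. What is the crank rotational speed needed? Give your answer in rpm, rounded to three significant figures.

1310

For an in-line slider-crank, |v_piston| = rω|sinθ|·[1 + r cosθ/√(L² − r² sin²θ)].
With r = 0.0251 m, L = 0.1122 m, θ = 32.7°: the bracketed kinematic factor |dx/dθ| = 0.016132 m.
ω = v/|dx/dθ| = 2.22/0.016132 = 137.62 rad/s.
N = 60ω/(2π) = 1314.2 rpm.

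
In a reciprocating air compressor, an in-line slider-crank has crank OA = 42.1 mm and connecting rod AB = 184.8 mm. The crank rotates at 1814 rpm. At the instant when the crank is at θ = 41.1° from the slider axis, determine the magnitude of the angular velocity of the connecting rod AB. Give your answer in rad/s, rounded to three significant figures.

ω = 190 rad/s (converted from 1814 rpm).
The rod makes angle φ with the slider axis where L sinφ = r sinθ; differentiating, L cosφ·φ̇ = r ω cosθ.
L cosφ = √(L² − r² sin²θ) = 0.18272 m.
|ω_rod| = r ω |cosθ| / √(L² − r² sin²θ) = 0.0421·190·0.75356/0.18272 = 32.983 rad/s.

33.0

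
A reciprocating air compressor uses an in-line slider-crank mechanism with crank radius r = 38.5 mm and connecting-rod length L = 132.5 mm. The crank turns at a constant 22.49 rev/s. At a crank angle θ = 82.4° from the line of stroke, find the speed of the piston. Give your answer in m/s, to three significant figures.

5.61

ω = 2π·22.5 = 141.3 rad/s
For an in-line slider-crank, x = r cosθ + √(L² − r² sin²θ), so v = −rω sinθ·[1 + r cosθ/√(L² − r² sin²θ)].
With r = 0.0385 m, L = 0.1325 m, θ = 82.4°: √(L² − r² sin²θ) = 0.12689 m.
v = −0.0385·141.3·0.99122·[1 + 0.0385·0.13226/0.12689] = -5.609 m/s.
|v| = 5.609 m/s.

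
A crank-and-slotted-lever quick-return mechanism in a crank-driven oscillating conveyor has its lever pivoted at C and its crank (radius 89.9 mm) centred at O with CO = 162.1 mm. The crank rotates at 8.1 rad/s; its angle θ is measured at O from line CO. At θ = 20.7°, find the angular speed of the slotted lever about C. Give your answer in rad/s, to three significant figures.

ω = 8.1 rad/s
Crank pin A relative to C: A = (d + r cosθ, r sinθ); lever angle φ = atan2(r sinθ, d + r cosθ).
Differentiating tanφ: φ̇ = rω(d cosθ + r)/(d² + r² + 2dr cosθ).
d² + r² + 2dr cosθ = |CA|² = 0.0616225 m²;  d cosθ + r = +0.24154 m.
|ω_lever| = |0.0899·8.1·+0.24154| / 0.0616225 = 2.8542 rad/s.

2.85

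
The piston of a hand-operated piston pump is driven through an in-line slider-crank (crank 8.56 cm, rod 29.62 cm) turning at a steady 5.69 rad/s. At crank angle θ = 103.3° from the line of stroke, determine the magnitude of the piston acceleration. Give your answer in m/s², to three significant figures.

ω = 5.69 rad/s
x(θ) = r cosθ + √(L² − r² sin²θ); with ω constant, a = ω²·d²x/dθ².
d²x/dθ² = −r cosθ − r²(cos2θ)/√u − r⁴ sin²2θ/(4u^{3/2}),  u = L² − r² sin²θ = 0.0807949 m².
Substituting r = 0.0856 m, L = 0.2962 m, θ = 103.3°: d²x/dθ² = +0.042625 m.
a = ω²·d²x/dθ² = (5.69)²·(+0.042625) = +1.38 m/s²;  |a| = 1.38 m/s².

1.38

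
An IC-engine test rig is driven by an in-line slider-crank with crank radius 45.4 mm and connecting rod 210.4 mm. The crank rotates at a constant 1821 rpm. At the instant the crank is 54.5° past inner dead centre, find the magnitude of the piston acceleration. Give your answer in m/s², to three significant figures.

ω = 2π·1821/60 = 190.7 rad/s
x(θ) = r cosθ + √(L² − r² sin²θ); with ω constant, a = ω²·d²x/dθ².
d²x/dθ² = −r cosθ − r²(cos2θ)/√u − r⁴ sin²2θ/(4u^{3/2}),  u = L² − r² sin²θ = 0.0429021 m².
Substituting r = 0.0454 m, L = 0.2104 m, θ = 54.5°: d²x/dθ² = -0.023231 m.
a = ω²·d²x/dθ² = (190.7)²·(-0.023231) = -844.78 m/s²;  |a| = 844.78 m/s².

845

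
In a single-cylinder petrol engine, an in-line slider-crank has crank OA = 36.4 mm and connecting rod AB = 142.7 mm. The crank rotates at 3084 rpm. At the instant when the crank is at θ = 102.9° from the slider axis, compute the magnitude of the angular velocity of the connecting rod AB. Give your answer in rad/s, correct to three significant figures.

ω = 323 rad/s (converted from 3084 rpm).
The rod makes angle φ with the slider axis where L sinφ = r sinθ; differentiating, L cosφ·φ̇ = r ω cosθ.
L cosφ = √(L² − r² sin²θ) = 0.13822 m.
|ω_rod| = r ω |cosθ| / √(L² − r² sin²θ) = 0.0364·323·0.22325/0.13822 = 18.988 rad/s.

19.0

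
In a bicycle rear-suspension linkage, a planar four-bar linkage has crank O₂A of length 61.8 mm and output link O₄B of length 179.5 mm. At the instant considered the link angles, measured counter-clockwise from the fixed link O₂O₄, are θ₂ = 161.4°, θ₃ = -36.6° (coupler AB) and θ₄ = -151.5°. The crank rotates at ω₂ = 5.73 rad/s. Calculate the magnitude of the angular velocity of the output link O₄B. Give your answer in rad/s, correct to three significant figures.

0.672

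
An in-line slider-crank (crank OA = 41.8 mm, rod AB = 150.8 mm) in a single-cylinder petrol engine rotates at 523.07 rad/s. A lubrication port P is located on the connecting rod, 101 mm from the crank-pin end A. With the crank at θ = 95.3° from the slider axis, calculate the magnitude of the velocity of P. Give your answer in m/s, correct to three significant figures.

21.4

ω = 523.1 rad/s.  Crank-pin speed |V_A| = rω = 21.864 m/s, perpendicular to OA.
Rod angle: sinφ = −(r/L) sinθ ⇒ φ = -16.022°; ω_rod = −rω cosθ/√(L²−r²sin²θ) = +13.934 rad/s.
V_P = V_A + ω_rod × AP, with AP = 0.101 m along the rod.
Components: V_Px = −rω sinθ − a·ω_rod·sinφ = -21.382 m/s;  V_Py = rω cosθ + a·ω_rod·cosφ = -0.66696 m/s.
|V_P| = √(V_Px² + V_Py²) = 21.393 m/s.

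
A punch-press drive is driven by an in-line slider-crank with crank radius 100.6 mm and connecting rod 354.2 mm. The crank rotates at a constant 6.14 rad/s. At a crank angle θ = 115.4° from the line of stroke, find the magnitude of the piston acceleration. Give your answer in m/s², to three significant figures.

ω = 6.14 rad/s
x(θ) = r cosθ + √(L² − r² sin²θ); with ω constant, a = ω²·d²x/dθ².
d²x/dθ² = −r cosθ − r²(cos2θ)/√u − r⁴ sin²2θ/(4u^{3/2}),  u = L² − r² sin²θ = 0.117199 m².
Substituting r = 0.1006 m, L = 0.3542 m, θ = 115.4°: d²x/dθ² = +0.061452 m.
a = ω²·d²x/dθ² = (6.14)²·(+0.061452) = +2.3167 m/s²;  |a| = 2.3167 m/s².

2.32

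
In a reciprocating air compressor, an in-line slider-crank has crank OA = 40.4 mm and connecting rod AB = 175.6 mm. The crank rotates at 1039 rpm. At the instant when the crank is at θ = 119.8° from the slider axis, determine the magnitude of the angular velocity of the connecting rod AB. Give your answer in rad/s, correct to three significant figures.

12.7

ω = 108.8 rad/s (converted from 1039 rpm).
The rod makes angle φ with the slider axis where L sinφ = r sinθ; differentiating, L cosφ·φ̇ = r ω cosθ.
L cosφ = √(L² − r² sin²θ) = 0.17206 m.
|ω_rod| = r ω |cosθ| / √(L² − r² sin²θ) = 0.0404·108.8·0.49697/0.17206 = 12.696 rad/s.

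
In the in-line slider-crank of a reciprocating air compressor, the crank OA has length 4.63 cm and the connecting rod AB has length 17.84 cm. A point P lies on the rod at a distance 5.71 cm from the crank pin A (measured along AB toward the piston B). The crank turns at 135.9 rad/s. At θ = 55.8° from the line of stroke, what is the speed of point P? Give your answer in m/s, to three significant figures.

ω = 135.9 rad/s.  Crank-pin speed |V_A| = rω = 6.2922 m/s, perpendicular to OA.
Rod angle: sinφ = −(r/L) sinθ ⇒ φ = -12.395°; ω_rod = −rω cosθ/√(L²−r²sin²θ) = -20.298 rad/s.
V_P = V_A + ω_rod × AP, with AP = 0.0571 m along the rod.
Components: V_Px = −rω sinθ − a·ω_rod·sinφ = -5.4529 m/s;  V_Py = rω cosθ + a·ω_rod·cosφ = +2.4047 m/s.
|V_P| = √(V_Px² + V_Py²) = 5.9596 m/s.

5.96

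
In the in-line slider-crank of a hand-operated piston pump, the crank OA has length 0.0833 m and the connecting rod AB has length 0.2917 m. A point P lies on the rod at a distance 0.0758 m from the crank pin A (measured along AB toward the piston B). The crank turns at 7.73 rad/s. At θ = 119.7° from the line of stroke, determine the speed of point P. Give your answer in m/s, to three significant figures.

ω = 7.73 rad/s.  Crank-pin speed |V_A| = rω = 0.64391 m/s, perpendicular to OA.
Rod angle: sinφ = −(r/L) sinθ ⇒ φ = -14.362°; ω_rod = −rω cosθ/√(L²−r²sin²θ) = +1.129 rad/s.
V_P = V_A + ω_rod × AP, with AP = 0.0758 m along the rod.
Components: V_Px = −rω sinθ − a·ω_rod·sinφ = -0.53809 m/s;  V_Py = rω cosθ + a·ω_rod·cosφ = -0.23613 m/s.
|V_P| = √(V_Px² + V_Py²) = 0.58762 m/s.

0.588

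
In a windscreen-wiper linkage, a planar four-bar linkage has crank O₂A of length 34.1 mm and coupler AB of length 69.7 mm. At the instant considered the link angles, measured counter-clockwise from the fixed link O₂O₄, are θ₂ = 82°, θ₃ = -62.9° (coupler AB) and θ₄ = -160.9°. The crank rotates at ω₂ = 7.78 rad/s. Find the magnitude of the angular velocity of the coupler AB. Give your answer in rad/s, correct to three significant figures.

ω₂ = 7.78 rad/s
Differentiating the loop-closure r₂e^{iθ₂}+r₃e^{iθ₃}=r₁+r₄e^{iθ₄} gives r₂ω₂e^{iθ₂}+r₃ω₃e^{iθ₃}=r₄ω₄e^{iθ₄}.
Eliminating the other unknown: ω₃ = r₂ω₂ sin(θ₄−θ₂) / [r₃ sin(θ₃−θ₄)].
Numerator sine = +0.89021; denominator sine = +0.99027.
Result = 0.0341·7.78·(+0.89021) / (0.0697·(+0.99027)) = +3.4217 rad/s; magnitude 3.4217 rad/s.

3.42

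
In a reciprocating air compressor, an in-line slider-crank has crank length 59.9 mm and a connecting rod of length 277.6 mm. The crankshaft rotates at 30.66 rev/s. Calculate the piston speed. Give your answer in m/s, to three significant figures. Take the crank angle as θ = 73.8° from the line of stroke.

11.8

ω = 2π·30.7 = 192.6 rad/s
For an in-line slider-crank, x = r cosθ + √(L² − r² sin²θ), so v = −rω sinθ·[1 + r cosθ/√(L² − r² sin²θ)].
With r = 0.0599 m, L = 0.2776 m, θ = 73.8°: √(L² − r² sin²θ) = 0.27158 m.
v = −0.0599·192.6·0.96029·[1 + 0.0599·0.27899/0.27158] = -11.763 m/s.
|v| = 11.763 m/s.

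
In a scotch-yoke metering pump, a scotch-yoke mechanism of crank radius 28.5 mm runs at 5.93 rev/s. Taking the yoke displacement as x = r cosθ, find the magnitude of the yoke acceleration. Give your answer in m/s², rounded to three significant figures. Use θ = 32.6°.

ω = 37.26 rad/s (from 5.93 rev/s).
x = r cosθ ⇒ ẍ = −rω² cosθ (ω constant).
|a| = rω²|cosθ| = 0.0285·(37.26)²·|cos 32.6°| = 33.332 m/s².

33.3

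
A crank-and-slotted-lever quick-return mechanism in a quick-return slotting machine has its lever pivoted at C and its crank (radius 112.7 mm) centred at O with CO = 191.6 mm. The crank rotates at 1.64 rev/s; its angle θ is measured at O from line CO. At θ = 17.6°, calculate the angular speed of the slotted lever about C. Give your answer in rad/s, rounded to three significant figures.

ω = 10.3 rad/s (from 1.64 rev/s).
Crank pin A relative to C: A = (d + r cosθ, r sinθ); lever angle φ = atan2(r sinθ, d + r cosθ).
Differentiating tanφ: φ̇ = rω(d cosθ + r)/(d² + r² + 2dr cosθ).
d² + r² + 2dr cosθ = |CA|² = 0.090577 m²;  d cosθ + r = +0.29533 m.
|ω_lever| = |0.1127·10.3·+0.29533| / 0.090577 = 3.7865 rad/s.

3.79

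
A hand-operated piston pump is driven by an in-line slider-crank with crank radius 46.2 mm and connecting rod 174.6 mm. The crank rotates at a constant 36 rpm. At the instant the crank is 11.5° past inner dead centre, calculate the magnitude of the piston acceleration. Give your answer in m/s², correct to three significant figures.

ω = 2π·36/60 = 3.77 rad/s
x(θ) = r cosθ + √(L² − r² sin²θ); with ω constant, a = ω²·d²x/dθ².
d²x/dθ² = −r cosθ − r²(cos2θ)/√u − r⁴ sin²2θ/(4u^{3/2}),  u = L² − r² sin²θ = 0.0304003 m².
Substituting r = 0.0462 m, L = 0.1746 m, θ = 11.5°: d²x/dθ² = -0.056574 m.
a = ω²·d²x/dθ² = (3.77)²·(-0.056574) = -0.80404 m/s²;  |a| = 0.80404 m/s².

0.804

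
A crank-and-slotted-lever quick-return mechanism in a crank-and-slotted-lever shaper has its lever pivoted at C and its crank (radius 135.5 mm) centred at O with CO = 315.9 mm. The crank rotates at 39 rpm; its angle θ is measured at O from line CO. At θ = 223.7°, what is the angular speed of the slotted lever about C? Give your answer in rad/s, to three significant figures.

0.914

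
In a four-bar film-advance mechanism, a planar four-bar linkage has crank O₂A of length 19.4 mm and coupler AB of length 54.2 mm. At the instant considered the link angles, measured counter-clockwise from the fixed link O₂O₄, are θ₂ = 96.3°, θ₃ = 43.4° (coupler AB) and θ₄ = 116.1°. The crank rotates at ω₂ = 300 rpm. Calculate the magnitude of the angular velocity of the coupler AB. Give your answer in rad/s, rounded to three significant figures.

ω₂ = 31.42 rad/s (from 300 rpm).
Differentiating the loop-closure r₂e^{iθ₂}+r₃e^{iθ₃}=r₁+r₄e^{iθ₄} gives r₂ω₂e^{iθ₂}+r₃ω₃e^{iθ₃}=r₄ω₄e^{iθ₄}.
Eliminating the other unknown: ω₃ = r₂ω₂ sin(θ₄−θ₂) / [r₃ sin(θ₃−θ₄)].
Numerator sine = +0.33874; denominator sine = -0.95476.
Result = 0.0194·31.42·(+0.33874) / (0.0542·(-0.95476)) = -3.9895 rad/s; magnitude 3.9895 rad/s.

3.99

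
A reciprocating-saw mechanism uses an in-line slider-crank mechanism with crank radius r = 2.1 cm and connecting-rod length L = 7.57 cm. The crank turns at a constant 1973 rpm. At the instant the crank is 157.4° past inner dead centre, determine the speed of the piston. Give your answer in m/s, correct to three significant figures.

ω = 2π·1973/60 = 206.6 rad/s
For an in-line slider-crank, x = r cosθ + √(L² − r² sin²θ), so v = −rω sinθ·[1 + r cosθ/√(L² − r² sin²θ)].
With r = 0.021 m, L = 0.0757 m, θ = 157.4°: √(L² − r² sin²θ) = 0.075269 m.
v = −0.021·206.6·0.38430·[1 + 0.021·-0.92321/0.075269] = -1.2379 m/s.
|v| = 1.2379 m/s.

1.24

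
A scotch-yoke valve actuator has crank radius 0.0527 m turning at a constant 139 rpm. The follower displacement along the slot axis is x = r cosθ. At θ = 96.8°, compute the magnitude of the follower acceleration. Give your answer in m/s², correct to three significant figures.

ω = 14.56 rad/s (from 139 rpm).
x = r cosθ ⇒ ẍ = −rω² cosθ (ω constant).
|a| = rω²|cosθ| = 0.0527·(14.56)²·|cos 96.8°| = 1.3221 m/s².

1.32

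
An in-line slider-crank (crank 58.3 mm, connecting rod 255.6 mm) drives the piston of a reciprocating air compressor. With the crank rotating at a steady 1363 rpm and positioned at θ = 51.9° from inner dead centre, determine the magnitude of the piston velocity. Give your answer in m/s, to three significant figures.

7.49

ω = 2π·1363/60 = 142.7 rad/s
For an in-line slider-crank, x = r cosθ + √(L² − r² sin²θ), so v = −rω sinθ·[1 + r cosθ/√(L² − r² sin²θ)].
With r = 0.0583 m, L = 0.2556 m, θ = 51.9°: √(L² − r² sin²θ) = 0.25145 m.
v = −0.0583·142.7·0.78694·[1 + 0.0583·0.61704/0.25145] = -7.4852 m/s.
|v| = 7.4852 m/s.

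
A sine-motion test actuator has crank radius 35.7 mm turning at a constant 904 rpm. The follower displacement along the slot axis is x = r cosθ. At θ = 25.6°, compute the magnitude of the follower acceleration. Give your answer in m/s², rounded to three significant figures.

289

ω = 94.67 rad/s (from 904 rpm).
x = r cosθ ⇒ ẍ = −rω² cosθ (ω constant).
|a| = rω²|cosθ| = 0.0357·(94.67)²·|cos 25.6°| = 288.53 m/s².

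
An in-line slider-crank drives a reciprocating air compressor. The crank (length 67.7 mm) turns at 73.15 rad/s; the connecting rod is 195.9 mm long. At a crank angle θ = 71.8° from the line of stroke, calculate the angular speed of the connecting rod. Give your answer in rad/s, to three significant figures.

8.36

ω = 73.15 rad/s
The rod makes angle φ with the slider axis where L sinφ = r sinθ; differentiating, L cosφ·φ̇ = r ω cosθ.
L cosφ = √(L² − r² sin²θ) = 0.18504 m.
|ω_rod| = r ω |cosθ| / √(L² − r² sin²θ) = 0.0677·73.15·0.31233/0.18504 = 8.359 rad/s.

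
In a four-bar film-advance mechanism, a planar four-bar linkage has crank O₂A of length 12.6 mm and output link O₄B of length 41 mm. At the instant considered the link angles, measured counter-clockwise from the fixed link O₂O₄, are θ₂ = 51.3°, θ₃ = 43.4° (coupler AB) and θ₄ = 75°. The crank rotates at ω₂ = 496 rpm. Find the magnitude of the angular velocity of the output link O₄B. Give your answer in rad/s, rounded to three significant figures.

4.19

ω₂ = 51.94 rad/s (from 496 rpm).
Differentiating the loop-closure r₂e^{iθ₂}+r₃e^{iθ₃}=r₁+r₄e^{iθ₄} gives r₂ω₂e^{iθ₂}+r₃ω₃e^{iθ₃}=r₄ω₄e^{iθ₄}.
Eliminating the other unknown: ω₄ = r₂ω₂ sin(θ₂−θ₃) / [r₄ sin(θ₄−θ₃)].
Numerator sine = +0.13744; denominator sine = +0.52399.
Result = 0.0126·51.94·(+0.13744) / (0.041·(+0.52399)) = +4.187 rad/s; magnitude 4.187 rad/s.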